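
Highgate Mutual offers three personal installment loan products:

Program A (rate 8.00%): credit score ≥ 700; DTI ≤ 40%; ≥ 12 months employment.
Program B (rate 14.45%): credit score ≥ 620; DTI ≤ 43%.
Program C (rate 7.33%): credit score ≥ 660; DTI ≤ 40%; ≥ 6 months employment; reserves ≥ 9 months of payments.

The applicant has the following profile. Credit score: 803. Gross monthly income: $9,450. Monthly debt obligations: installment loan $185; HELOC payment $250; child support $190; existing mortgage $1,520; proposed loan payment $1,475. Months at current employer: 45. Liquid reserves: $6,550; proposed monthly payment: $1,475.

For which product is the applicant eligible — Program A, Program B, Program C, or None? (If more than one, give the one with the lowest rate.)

Total debts = (185 + 250 + 190 + 1,520 + 1,475) = 3,620; DTI = 3,620/9,450 = 38.3%.
Reserves = 6,550/1,475 = 4.4 months.
Program A: score 803 ≥ 700; DTI 38.3% ≤ 40%; employment 45 ≥ 12 mo → qualifies.
Program B: score 803 ≥ 620; DTI 38.3% ≤ 43% → qualifies.
Program C: score 803 ≥ 660; DTI 38.3% ≤ 40%; employment 45 ≥ 6 mo; reserves 4.4 < 9 mo → does not qualify.
Qualifying: Program A, Program B. Lowest rate is 8.00% → Program A.

Program A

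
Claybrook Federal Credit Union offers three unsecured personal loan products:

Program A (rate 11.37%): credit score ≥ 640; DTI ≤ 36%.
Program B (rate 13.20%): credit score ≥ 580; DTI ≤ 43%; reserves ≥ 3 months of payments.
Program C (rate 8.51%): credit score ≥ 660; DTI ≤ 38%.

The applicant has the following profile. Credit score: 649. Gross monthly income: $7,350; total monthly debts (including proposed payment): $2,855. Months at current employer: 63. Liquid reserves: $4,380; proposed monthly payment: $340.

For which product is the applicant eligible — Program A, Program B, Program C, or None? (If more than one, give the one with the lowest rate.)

Program B

DTI = 2,855/7,350 = 38.8%.
Reserves = 4,380/340 = 12.9 months.
Program A: score 649 ≥ 640; DTI 38.8% > 36% → does not qualify.
Program B: score 649 ≥ 580; DTI 38.8% ≤ 43%; reserves 12.9 ≥ 3 mo → qualifies.
Program C: score 649 < 660; DTI 38.8% > 38% → does not qualify.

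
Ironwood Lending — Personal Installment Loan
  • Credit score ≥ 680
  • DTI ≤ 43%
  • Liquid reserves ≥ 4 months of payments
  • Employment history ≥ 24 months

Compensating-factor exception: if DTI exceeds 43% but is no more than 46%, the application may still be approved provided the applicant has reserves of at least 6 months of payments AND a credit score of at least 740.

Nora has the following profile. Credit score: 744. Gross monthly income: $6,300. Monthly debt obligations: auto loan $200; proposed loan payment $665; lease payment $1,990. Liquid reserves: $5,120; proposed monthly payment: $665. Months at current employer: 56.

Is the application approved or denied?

Approved

Credit score 744 ≥ 680 (meets base)
Total debts = (200 + 665 + 1,990) = 2,855. DTI = 2,855/6,300 = 45.3% > 43% — standard DTI limit exceeded.
Reserves: 5,120 ÷ 665 = 7.7 months (meets 4-month minimum)
Employment 56 ≥ 24 months
DTI 45.3% is within the 43%–46% exception band; checking compensating factors.
Override check — reserves: 7.7 mo (ok); score: 744 (ok).
Both override conditions satisfied; DTI exception granted.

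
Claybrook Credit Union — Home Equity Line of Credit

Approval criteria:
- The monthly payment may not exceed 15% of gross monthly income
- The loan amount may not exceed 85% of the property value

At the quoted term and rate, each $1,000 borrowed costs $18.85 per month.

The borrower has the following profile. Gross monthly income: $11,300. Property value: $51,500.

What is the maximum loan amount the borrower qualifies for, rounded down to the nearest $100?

Payment cap: 15% × $11,300 = $1,695/month.
At $18.85 per $1,000, that supports 1,695/18.85 × 1,000 ≈ $89,920 → $89,900.
LTV cap: 85% × $51,500 = $43,775 → $43,700.
Binding constraint: loan-to-value.

$43,700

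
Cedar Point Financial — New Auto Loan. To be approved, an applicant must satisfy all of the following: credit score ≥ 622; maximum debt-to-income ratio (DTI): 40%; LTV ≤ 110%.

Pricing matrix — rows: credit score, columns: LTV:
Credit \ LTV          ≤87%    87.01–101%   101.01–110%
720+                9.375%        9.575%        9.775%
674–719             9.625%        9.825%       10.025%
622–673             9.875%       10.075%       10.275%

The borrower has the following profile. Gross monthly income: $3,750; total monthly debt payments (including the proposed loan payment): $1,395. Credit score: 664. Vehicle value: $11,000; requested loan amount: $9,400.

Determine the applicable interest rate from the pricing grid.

9.875%

Credit score 664 ≥ 622; DTI = 1,395/3,750 = 37.2% ≤ 40%
LTV: 9,400 ÷ 11,000 = 85.5%, within 110% cap
Score 664 is in the 622–673 band; LTV 85.5% is in the ≤87% band → 9.875%.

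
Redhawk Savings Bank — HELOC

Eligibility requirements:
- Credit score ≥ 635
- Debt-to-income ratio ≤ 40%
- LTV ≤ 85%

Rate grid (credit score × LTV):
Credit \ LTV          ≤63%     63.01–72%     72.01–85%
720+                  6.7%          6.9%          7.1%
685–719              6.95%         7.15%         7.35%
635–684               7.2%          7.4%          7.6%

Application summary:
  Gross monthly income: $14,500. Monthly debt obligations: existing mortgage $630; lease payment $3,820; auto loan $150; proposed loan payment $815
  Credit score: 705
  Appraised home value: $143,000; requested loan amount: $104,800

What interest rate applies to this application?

7.35%

Credit score 705 ≥ 635; Total monthly debts = (630 + 3,820 + 150 + 815) = 5,415. DTI: 5,415 ÷ 14,500 = 37.3%, within the 40% cap
Loan-to-value = 104,800/143,000 = 73.3% — pass (85% max)
Score 705 is in the 685–719 band; LTV 73.3% is in the 72.01–85% band → 7.35%.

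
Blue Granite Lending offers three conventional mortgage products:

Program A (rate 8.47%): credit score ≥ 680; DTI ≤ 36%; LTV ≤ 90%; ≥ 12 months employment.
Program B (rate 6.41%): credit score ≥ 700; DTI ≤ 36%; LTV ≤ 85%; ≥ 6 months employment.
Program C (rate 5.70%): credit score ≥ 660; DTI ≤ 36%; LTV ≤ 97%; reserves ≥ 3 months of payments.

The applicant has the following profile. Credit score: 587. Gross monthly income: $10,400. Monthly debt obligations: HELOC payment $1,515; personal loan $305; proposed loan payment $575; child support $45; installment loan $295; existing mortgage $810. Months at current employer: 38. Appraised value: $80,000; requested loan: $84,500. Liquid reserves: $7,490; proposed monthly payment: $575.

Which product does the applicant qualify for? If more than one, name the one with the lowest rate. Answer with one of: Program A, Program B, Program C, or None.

None

Total debts = (1,515 + 305 + 575 + 45 + 295 + 810) = 3,545; DTI = 3,545/10,400 = 34.1%.
LTV = 84,500/80,000 = 105.6%.
Reserves = 7,490/575 = 13.0 months.
Program A: score 587 < 680; DTI 34.1% ≤ 36%; LTV 105.6% > 90%; employment 38 ≥ 12 mo → does not qualify.
Program B: score 587 < 700; DTI 34.1% ≤ 36%; LTV 105.6% > 85%; employment 38 ≥ 6 mo → does not qualify.
Program C: score 587 < 660; DTI 34.1% ≤ 36%; LTV 105.6% > 97%; reserves 13.0 ≥ 3 mo → does not qualify.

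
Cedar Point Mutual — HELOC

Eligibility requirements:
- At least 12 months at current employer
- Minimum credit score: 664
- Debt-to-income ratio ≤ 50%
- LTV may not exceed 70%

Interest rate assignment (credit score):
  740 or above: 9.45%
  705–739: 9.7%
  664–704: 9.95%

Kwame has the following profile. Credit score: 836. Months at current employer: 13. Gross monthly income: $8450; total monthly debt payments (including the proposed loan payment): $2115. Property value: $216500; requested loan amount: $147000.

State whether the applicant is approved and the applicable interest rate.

Credit score 836 ≥ 664 (meets minimum)
Employment 13 ≥ 12 months
Debt-to-income = 2,115/8,450 = 25% — meets 50% limit
LTV: 147,000 ÷ 216,500 = 67.9%, within 70% cap
All requirements met. Score 836 falls in the 740 or above tier → 9.45%.

Approved at 9.45%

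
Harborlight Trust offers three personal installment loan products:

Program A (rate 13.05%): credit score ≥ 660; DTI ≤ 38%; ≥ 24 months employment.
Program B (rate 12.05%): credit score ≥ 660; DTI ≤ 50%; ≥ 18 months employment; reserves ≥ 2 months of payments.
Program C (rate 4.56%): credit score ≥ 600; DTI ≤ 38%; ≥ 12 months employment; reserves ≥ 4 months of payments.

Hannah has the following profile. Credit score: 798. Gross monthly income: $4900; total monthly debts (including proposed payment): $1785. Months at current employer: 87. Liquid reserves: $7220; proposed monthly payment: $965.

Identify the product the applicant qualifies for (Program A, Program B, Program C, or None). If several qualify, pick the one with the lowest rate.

Program C

DTI = 1,785/4,900 = 36.4%.
Reserves = 7,220/965 = 7.5 months.
Program A: score 798 ≥ 660; DTI 36.4% ≤ 38%; employment 87 ≥ 24 mo → qualifies.
Program B: score 798 ≥ 660; DTI 36.4% ≤ 50%; employment 87 ≥ 18 mo; reserves 7.5 ≥ 2 mo → qualifies.
Program C: score 798 ≥ 600; DTI 36.4% ≤ 38%; employment 87 ≥ 12 mo; reserves 7.5 ≥ 4 mo → qualifies.
Qualifying: Program A, Program B, Program C. Lowest rate is 4.56% → Program C.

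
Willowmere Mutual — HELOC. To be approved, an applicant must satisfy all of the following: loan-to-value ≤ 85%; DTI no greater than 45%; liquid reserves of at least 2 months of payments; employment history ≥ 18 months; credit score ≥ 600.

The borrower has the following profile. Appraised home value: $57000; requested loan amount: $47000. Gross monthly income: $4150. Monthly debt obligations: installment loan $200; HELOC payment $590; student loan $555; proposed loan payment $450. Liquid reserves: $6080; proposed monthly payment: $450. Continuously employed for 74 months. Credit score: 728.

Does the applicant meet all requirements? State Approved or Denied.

Approved

Loan-to-value = 47,000/57,000 = 82.5% — pass (85% max)
Total monthly debts = (200 + 590 + 555 + 450) = 1,795. Debt-to-income = 1,795/4,150 = 43.3% — meets 45% limit
Liquid reserves cover 6,080/450 = 13.5 months — ≥ 2 required
Employment 74 ≥ 18 months
Credit score 728 ≥ 600 (meets)
All criteria satisfied.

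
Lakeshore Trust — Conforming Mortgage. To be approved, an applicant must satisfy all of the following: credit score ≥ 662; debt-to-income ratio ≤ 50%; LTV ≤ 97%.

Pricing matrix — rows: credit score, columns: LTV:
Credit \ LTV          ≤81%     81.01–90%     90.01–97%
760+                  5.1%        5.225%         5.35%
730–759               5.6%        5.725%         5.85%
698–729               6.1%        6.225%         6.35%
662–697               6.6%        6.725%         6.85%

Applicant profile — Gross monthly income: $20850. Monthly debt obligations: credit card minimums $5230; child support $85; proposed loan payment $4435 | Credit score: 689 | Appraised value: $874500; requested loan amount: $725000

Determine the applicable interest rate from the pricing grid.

Credit score 689 ≥ 662; Total monthly debts = (5,230 + 85 + 4,435) = 9,750. DTI = 9,750/20,850 = 46.8% ≤ 50%
LTV = 725,000/874,500 = 82.9% ≤ 97%
Row: 689 falls in 662–697. Column: 82.9% falls in 81.01–90%. Rate = 6.725%.

6.725%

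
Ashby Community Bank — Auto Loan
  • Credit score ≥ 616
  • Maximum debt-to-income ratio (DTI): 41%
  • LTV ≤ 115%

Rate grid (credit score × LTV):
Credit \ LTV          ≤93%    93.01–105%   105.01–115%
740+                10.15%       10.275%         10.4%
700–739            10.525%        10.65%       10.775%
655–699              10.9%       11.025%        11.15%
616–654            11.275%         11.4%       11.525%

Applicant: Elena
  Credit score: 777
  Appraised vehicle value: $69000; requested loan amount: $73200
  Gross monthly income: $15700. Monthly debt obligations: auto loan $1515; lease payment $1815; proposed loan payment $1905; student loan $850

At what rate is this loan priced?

Credit score 777 ≥ 616; Total monthly debts = (1,515 + 1,815 + 1,905 + 850) = 6,085. DTI: 6,085 ÷ 15,700 = 38.8%, within the 41% cap
LTV: 73,200 ÷ 69,000 = 106.1%, within 115% cap
Credit 777 → row 740+; LTV 106.1% → column 105.01–115%. Grid cell → 10.4%.

10.4%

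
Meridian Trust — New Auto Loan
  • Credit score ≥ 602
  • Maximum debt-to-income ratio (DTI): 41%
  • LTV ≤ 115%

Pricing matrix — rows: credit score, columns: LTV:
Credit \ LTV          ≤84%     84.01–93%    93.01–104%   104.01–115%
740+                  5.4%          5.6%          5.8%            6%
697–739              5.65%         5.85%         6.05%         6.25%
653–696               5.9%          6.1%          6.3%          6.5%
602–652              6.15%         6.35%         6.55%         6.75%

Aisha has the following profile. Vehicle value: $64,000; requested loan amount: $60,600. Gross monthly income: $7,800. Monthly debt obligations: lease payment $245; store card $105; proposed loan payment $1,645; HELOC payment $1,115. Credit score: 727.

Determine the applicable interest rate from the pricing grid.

6.05%

Credit score 727 ≥ 602; Total monthly debts = (245 + 105 + 1,645 + 1,115) = 3,110. Debt-to-income = 3,110/7,800 = 39.9% — meets 41% limit
Loan-to-value = 60,600/64,000 = 94.7% — pass (115% max)
Row: 727 falls in 697–739. Column: 94.7% falls in 93.01–104%. Rate = 6.05%.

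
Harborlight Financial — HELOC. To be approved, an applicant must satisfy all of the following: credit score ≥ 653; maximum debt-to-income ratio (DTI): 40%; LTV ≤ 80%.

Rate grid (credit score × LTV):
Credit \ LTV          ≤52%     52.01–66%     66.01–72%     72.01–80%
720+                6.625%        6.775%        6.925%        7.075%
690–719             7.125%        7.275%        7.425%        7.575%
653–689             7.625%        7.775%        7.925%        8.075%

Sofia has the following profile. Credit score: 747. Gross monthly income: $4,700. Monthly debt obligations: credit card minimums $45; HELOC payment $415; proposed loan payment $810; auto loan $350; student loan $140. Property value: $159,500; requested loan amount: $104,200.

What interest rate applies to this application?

6.775%

Credit score 747 ≥ 653; Total monthly debts = (45 + 415 + 810 + 350 + 140) = 1,760. DTI: 1,760 ÷ 4,700 = 37.4%, within the 40% cap
LTV = 104,200/159,500 = 65.3% ≤ 80%
Credit 747 → row 720+; LTV 65.3% → column 52.01–66%. Grid cell → 6.775%.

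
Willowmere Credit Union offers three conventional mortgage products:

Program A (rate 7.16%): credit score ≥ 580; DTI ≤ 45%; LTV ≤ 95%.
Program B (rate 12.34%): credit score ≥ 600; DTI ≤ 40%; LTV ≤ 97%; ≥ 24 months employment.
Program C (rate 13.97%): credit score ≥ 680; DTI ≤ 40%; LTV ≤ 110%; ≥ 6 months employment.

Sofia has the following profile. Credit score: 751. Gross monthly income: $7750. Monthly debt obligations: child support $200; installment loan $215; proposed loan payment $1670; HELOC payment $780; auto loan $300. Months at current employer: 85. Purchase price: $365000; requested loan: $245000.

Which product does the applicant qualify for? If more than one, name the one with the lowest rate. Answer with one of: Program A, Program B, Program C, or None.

Program A

Total debts = (200 + 215 + 1,670 + 780 + 300) = 3,165; DTI = 3,165/7,750 = 40.8%.
LTV = 245,000/365,000 = 67.1%.
Program A: score 751 ≥ 580; DTI 40.8% ≤ 45%; LTV 67.1% ≤ 95% → qualifies.
Program B: score 751 ≥ 600; DTI 40.8% > 40%; LTV 67.1% ≤ 97%; employment 85 ≥ 24 mo → does not qualify.
Program C: score 751 ≥ 680; DTI 40.8% > 40%; LTV 67.1% ≤ 110%; employment 85 ≥ 6 mo → does not qualify.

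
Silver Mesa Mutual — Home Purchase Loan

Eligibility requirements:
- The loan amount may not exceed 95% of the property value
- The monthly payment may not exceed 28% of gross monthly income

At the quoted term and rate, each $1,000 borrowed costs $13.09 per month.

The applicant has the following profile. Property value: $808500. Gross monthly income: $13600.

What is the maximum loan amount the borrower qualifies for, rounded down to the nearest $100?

$290,900

Payment cap: 28% × $13,600 = $3,808/month.
At $13.09 per $1,000, that supports 3,808/13.09 × 1,000 ≈ $290,909 → $290,900.
LTV cap: 95% × $808,500 = $768,075 → $768,000.
Binding constraint: payment-to-income.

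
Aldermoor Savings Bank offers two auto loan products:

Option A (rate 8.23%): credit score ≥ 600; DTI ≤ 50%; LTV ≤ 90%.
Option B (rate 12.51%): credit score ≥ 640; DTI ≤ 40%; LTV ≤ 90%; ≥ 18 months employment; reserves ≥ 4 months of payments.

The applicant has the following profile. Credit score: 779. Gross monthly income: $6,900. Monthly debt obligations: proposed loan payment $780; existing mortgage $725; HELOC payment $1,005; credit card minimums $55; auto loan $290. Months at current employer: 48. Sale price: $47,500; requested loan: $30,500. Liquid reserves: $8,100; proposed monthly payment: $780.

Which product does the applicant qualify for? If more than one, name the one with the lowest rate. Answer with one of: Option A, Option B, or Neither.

Total debts = (780 + 725 + 1,005 + 55 + 290) = 2,855; DTI = 2,855/6,900 = 41.4%.
LTV = 30,500/47,500 = 64.2%.
Reserves = 8,100/780 = 10.4 months.
Option A: score 779 ≥ 600; DTI 41.4% ≤ 50%; LTV 64.2% ≤ 90% → qualifies.
Option B: score 779 ≥ 640; DTI 41.4% > 40%; LTV 64.2% ≤ 90%; employment 48 ≥ 18 mo; reserves 10.4 ≥ 4 mo → does not qualify.

Option A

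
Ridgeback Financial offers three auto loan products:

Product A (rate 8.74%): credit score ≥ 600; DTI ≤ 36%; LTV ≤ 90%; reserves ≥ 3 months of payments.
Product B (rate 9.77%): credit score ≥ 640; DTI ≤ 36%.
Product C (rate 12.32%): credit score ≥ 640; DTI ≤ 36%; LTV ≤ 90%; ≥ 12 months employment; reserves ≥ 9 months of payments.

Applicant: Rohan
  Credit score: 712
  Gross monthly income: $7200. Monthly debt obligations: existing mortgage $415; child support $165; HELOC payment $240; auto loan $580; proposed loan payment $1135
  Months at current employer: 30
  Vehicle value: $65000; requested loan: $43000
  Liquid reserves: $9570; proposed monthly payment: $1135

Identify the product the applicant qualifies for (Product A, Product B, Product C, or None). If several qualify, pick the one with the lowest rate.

Total debts = (415 + 165 + 240 + 580 + 1,135) = 2,535; DTI = 2,535/7,200 = 35.2%.
LTV = 43,000/65,000 = 66.2%.
Reserves = 9,570/1,135 = 8.4 months.
Product A: score 712 ≥ 600; DTI 35.2% ≤ 36%; LTV 66.2% ≤ 90%; reserves 8.4 ≥ 3 mo → qualifies.
Product B: score 712 ≥ 640; DTI 35.2% ≤ 36% → qualifies.
Product C: score 712 ≥ 640; DTI 35.2% ≤ 36%; LTV 66.2% ≤ 90%; employment 30 ≥ 12 mo; reserves 8.4 < 9 mo → does not qualify.
Qualifying: Product A, Product B. Lowest rate is 8.74% → Product A.

Product A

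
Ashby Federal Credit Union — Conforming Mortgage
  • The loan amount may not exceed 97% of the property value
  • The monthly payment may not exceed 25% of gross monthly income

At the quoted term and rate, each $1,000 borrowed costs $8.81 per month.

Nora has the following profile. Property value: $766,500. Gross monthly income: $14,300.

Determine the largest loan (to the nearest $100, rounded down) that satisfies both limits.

$405,700

Payment cap: 25% × $14,300 = $3,575/month.
At $8.81 per $1,000, that supports 3,575/8.81 × 1,000 ≈ $405,788 → $405,700.
LTV cap: 97% × $766,500 = $743,505 → $743,500.
Binding constraint: payment-to-income.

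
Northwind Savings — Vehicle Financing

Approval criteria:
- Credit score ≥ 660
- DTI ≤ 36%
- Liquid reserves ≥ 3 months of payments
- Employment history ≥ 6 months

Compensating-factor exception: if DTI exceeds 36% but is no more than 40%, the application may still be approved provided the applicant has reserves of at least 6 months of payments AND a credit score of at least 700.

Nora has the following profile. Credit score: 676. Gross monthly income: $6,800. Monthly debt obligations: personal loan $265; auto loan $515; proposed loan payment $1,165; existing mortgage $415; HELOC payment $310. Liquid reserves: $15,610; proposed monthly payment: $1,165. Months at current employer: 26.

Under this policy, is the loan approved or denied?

Credit score 676 ≥ 660 (meets base)
Total debts = (265 + 515 + 1,165 + 415 + 310) = 2,670. DTI = 2,670/6,800 = 39.3% > 36% — standard DTI limit exceeded.
Reserves: 15,610 ÷ 1,165 = 13.4 months (meets 3-month minimum)
Employment 26 ≥ 6 months
39.3% falls in the override range (36%–40%), so the compensating-factor test applies.
Override check — reserves: 13.4 mo (ok); score: 676 (below 700).
Override conditions not both satisfied; exception does not apply.

Denied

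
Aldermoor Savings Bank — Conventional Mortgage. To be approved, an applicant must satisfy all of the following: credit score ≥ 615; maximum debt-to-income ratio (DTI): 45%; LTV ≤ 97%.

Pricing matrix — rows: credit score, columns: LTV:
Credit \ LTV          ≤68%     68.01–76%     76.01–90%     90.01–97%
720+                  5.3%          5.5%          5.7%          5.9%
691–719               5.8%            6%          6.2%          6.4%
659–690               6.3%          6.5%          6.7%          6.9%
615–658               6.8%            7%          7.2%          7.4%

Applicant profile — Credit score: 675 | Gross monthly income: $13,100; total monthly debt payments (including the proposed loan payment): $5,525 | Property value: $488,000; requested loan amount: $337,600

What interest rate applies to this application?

6.5%

Credit score 675 ≥ 615; Debt-to-income = 5,525/13,100 = 42.2% — meets 45% limit
LTV: 337,600 ÷ 488,000 = 69.2%, within 97% cap
Row: 675 falls in 659–690. Column: 69.2% falls in 68.01–76%. Rate = 6.5%.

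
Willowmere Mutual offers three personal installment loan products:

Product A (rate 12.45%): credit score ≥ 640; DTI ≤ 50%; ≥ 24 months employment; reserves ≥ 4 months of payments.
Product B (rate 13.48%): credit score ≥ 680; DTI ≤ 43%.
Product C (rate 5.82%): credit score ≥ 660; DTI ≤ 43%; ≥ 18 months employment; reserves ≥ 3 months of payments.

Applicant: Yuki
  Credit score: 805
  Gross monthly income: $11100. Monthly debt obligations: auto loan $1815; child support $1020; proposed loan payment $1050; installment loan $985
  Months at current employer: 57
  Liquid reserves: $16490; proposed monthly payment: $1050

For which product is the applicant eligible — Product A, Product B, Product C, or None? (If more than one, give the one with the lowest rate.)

Total debts = (1,815 + 1,020 + 1,050 + 985) = 4,870; DTI = 4,870/11,100 = 43.9%.
Reserves = 16,490/1,050 = 15.7 months.
Product A: score 805 ≥ 640; DTI 43.9% ≤ 50%; employment 57 ≥ 24 mo; reserves 15.7 ≥ 4 mo → qualifies.
Product B: score 805 ≥ 680; DTI 43.9% > 43% → does not qualify.
Product C: score 805 ≥ 660; DTI 43.9% > 43%; employment 57 ≥ 18 mo; reserves 15.7 ≥ 3 mo → does not qualify.

Product A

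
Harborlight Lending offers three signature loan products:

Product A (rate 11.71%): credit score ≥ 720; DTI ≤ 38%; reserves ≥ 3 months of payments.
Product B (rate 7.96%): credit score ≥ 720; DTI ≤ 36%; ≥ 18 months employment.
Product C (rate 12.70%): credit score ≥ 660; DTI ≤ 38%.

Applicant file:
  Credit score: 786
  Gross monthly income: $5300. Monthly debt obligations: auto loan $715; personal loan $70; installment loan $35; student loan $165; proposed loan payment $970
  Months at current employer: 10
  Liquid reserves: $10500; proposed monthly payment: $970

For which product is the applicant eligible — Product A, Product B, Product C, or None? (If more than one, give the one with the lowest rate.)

Product A

Total debts = (715 + 70 + 35 + 165 + 970) = 1,955; DTI = 1,955/5,300 = 36.9%.
Reserves = 10,500/970 = 10.8 months.
Product A: score 786 ≥ 720; DTI 36.9% ≤ 38%; reserves 10.8 ≥ 3 mo → qualifies.
Product B: score 786 ≥ 720; DTI 36.9% > 36%; employment 10 < 18 mo → does not qualify.
Product C: score 786 ≥ 660; DTI 36.9% ≤ 38% → qualifies.
Qualifying: Product A, Product C. Lowest rate is 11.71% → Product A.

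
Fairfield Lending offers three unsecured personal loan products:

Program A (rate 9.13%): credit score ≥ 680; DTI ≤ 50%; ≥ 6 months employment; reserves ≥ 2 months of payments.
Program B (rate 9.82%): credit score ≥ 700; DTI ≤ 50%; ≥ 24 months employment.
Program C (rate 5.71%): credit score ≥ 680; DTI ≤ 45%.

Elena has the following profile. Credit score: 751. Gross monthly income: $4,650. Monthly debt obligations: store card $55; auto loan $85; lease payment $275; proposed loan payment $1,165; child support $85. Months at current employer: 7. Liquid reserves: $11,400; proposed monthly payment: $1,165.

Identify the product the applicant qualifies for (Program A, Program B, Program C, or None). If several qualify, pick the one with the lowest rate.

Program C

Total debts = (55 + 85 + 275 + 1,165 + 85) = 1,665; DTI = 1,665/4,650 = 35.8%.
Reserves = 11,400/1,165 = 9.8 months.
Program A: score 751 ≥ 680; DTI 35.8% ≤ 50%; employment 7 ≥ 6 mo; reserves 9.8 ≥ 2 mo → qualifies.
Program B: score 751 ≥ 700; DTI 35.8% ≤ 50%; employment 7 < 24 mo → does not qualify.
Program C: score 751 ≥ 680; DTI 35.8% ≤ 45% → qualifies.
Qualifying: Program A, Program C. Lowest rate is 5.71% → Program C.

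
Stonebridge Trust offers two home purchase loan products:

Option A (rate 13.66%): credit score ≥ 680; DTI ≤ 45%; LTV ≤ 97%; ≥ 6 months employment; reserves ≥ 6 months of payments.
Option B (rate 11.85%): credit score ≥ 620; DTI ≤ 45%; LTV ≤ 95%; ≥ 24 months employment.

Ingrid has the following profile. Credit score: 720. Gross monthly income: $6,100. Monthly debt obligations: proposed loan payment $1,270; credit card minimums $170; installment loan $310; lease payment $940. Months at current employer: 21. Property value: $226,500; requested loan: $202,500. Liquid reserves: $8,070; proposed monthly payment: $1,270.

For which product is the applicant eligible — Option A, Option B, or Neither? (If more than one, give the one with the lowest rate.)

Option A

Total debts = (1,270 + 170 + 310 + 940) = 2,690; DTI = 2,690/6,100 = 44.1%.
LTV = 202,500/226,500 = 89.4%.
Reserves = 8,070/1,270 = 6.4 months.
Option A: score 720 ≥ 680; DTI 44.1% ≤ 45%; LTV 89.4% ≤ 97%; employment 21 ≥ 6 mo; reserves 6.4 ≥ 6 mo → qualifies.
Option B: score 720 ≥ 620; DTI 44.1% ≤ 45%; LTV 89.4% ≤ 95%; employment 21 < 24 mo → does not qualify.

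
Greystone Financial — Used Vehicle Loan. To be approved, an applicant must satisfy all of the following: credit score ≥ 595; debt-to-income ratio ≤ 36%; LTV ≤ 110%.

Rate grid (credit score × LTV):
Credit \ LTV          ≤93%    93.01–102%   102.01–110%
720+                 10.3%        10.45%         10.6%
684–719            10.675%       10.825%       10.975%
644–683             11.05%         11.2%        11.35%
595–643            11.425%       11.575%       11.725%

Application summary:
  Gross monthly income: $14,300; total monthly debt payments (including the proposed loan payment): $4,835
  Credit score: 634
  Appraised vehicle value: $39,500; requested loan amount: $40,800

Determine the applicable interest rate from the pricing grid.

11.725%

Credit score 634 ≥ 595; DTI = 4,835/14,300 = 33.8% ≤ 36%
LTV = 40,800/39,500 = 103.3% ≤ 110%
Credit 634 → row 595–643; LTV 103.3% → column 102.01–110%. Grid cell → 11.725%.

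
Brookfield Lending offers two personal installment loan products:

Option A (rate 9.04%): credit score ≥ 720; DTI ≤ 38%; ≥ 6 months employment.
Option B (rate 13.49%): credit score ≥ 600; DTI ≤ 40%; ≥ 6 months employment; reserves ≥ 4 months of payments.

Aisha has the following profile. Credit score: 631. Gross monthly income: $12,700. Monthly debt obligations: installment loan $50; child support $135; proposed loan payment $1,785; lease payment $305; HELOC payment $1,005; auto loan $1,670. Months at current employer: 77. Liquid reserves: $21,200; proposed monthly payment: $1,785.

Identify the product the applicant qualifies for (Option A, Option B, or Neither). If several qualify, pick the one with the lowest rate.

Total debts = (50 + 135 + 1,785 + 305 + 1,005 + 1,670) = 4,950; DTI = 4,950/12,700 = 39%.
Reserves = 21,200/1,785 = 11.9 months.
Option A: score 631 < 720; DTI 39% > 38%; employment 77 ≥ 6 mo → does not qualify.
Option B: score 631 ≥ 600; DTI 39% ≤ 40%; employment 77 ≥ 6 mo; reserves 11.9 ≥ 4 mo → qualifies.

Option B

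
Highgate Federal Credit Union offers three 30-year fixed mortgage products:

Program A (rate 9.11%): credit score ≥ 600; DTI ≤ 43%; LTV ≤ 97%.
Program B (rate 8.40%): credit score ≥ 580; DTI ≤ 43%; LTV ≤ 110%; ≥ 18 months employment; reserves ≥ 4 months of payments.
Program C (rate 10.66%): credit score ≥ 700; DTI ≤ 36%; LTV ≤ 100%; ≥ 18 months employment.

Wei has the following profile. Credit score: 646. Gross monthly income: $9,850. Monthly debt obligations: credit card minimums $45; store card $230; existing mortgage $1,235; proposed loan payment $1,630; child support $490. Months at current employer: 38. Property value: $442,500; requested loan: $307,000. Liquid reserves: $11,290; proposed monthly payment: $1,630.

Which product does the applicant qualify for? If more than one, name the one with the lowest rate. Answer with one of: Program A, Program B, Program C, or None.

Program B

Total debts = (45 + 230 + 1,235 + 1,630 + 490) = 3,630; DTI = 3,630/9,850 = 36.9%.
LTV = 307,000/442,500 = 69.4%.
Reserves = 11,290/1,630 = 6.9 months.
Program A: score 646 ≥ 600; DTI 36.9% ≤ 43%; LTV 69.4% ≤ 97% → qualifies.
Program B: score 646 ≥ 580; DTI 36.9% ≤ 43%; LTV 69.4% ≤ 110%; employment 38 ≥ 18 mo; reserves 6.9 ≥ 4 mo → qualifies.
Program C: score 646 < 700; DTI 36.9% > 36%; LTV 69.4% ≤ 100%; employment 38 ≥ 18 mo → does not qualify.
Qualifying: Program A, Program B. Lowest rate is 8.40% → Program B.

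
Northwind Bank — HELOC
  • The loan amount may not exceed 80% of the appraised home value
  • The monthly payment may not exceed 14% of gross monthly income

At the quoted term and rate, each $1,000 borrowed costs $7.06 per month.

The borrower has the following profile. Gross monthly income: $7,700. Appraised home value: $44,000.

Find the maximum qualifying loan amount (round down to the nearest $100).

Payment cap: 14% × $7,700 = $1,078/month.
At $7.06 per $1,000, that supports 1,078/7.06 × 1,000 ≈ $152,691 → $152,600.
LTV cap: 80% × $44,000 = $35,200 → $35,200.
Binding constraint: loan-to-value.

$35,200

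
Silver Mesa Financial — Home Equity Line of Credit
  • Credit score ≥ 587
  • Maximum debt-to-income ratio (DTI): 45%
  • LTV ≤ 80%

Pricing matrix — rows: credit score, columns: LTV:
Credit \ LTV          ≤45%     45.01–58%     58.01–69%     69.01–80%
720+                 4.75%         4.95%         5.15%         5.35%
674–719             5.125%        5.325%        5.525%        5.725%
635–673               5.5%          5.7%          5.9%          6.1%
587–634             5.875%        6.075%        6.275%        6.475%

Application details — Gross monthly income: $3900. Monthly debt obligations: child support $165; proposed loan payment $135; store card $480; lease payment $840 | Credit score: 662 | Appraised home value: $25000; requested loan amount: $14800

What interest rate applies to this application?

Credit score 662 ≥ 587; Total monthly debts = (165 + 135 + 480 + 840) = 1,620. DTI: 1,620 ÷ 3,900 = 41.5%, within the 45% cap
LTV = 14,800/25,000 = 59.2% ≤ 80%
Credit 662 → row 635–673; LTV 59.2% → column 58.01–69%. Grid cell → 5.9%.

5.9%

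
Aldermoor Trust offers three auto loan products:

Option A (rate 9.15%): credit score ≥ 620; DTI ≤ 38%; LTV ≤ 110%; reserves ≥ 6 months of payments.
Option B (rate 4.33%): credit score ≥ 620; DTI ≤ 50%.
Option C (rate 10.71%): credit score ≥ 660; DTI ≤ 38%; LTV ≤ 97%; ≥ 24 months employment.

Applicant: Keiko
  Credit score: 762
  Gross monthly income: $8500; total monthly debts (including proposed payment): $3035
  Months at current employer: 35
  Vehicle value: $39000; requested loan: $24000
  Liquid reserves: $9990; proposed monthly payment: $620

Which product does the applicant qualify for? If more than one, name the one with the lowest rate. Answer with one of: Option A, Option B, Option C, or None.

Option B

DTI = 3,035/8,500 = 35.7%.
LTV = 24,000/39,000 = 61.5%.
Reserves = 9,990/620 = 16.1 months.
Option A: score 762 ≥ 620; DTI 35.7% ≤ 38%; LTV 61.5% ≤ 110%; reserves 16.1 ≥ 6 mo → qualifies.
Option B: score 762 ≥ 620; DTI 35.7% ≤ 50% → qualifies.
Option C: score 762 ≥ 660; DTI 35.7% ≤ 38%; LTV 61.5% ≤ 97%; employment 35 ≥ 24 mo → qualifies.
Qualifying: Option A, Option B, Option C. Lowest rate is 4.33% → Option B.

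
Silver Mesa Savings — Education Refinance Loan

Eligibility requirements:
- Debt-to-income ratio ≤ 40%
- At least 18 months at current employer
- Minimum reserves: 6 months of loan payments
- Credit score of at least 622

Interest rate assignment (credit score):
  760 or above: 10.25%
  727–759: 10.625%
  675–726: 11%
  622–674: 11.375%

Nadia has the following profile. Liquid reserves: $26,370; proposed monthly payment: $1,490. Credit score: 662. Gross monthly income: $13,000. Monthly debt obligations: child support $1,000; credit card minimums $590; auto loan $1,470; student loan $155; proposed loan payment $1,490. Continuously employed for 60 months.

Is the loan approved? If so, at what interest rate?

Credit score 662 ≥ 622 (meets minimum)
Total monthly debts = (1,000 + 590 + 1,470 + 155 + 1,490) = 4,705. DTI = 4,705/13,000 = 36.2% ≤ 40%
Employment 60 ≥ 18 months
Reserves = 26,370/1,490 = 17.7 months ≥ 6
All requirements met. Score 662 falls in the 622–674 tier → 11.375%.

Approved at 11.375%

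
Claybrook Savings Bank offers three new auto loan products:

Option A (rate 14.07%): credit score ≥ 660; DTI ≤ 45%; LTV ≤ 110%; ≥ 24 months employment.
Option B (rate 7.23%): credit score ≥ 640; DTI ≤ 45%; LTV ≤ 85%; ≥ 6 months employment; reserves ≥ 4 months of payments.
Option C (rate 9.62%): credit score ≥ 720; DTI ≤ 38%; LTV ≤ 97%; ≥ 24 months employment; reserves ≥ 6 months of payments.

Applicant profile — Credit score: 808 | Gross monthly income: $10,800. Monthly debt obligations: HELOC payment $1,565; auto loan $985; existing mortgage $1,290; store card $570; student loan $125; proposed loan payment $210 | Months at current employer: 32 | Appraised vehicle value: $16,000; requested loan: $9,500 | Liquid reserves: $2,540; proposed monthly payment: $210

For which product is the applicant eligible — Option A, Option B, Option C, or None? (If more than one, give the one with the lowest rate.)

Total debts = (1,565 + 985 + 1,290 + 570 + 125 + 210) = 4,745; DTI = 4,745/10,800 = 43.9%.
LTV = 9,500/16,000 = 59.4%.
Reserves = 2,540/210 = 12.1 months.
Option A: score 808 ≥ 660; DTI 43.9% ≤ 45%; LTV 59.4% ≤ 110%; employment 32 ≥ 24 mo → qualifies.
Option B: score 808 ≥ 640; DTI 43.9% ≤ 45%; LTV 59.4% ≤ 85%; employment 32 ≥ 6 mo; reserves 12.1 ≥ 4 mo → qualifies.
Option C: score 808 ≥ 720; DTI 43.9% > 38%; LTV 59.4% ≤ 97%; employment 32 ≥ 24 mo; reserves 12.1 ≥ 6 mo → does not qualify.
Qualifying: Option A, Option B. Lowest rate is 7.23% → Option B.

Option B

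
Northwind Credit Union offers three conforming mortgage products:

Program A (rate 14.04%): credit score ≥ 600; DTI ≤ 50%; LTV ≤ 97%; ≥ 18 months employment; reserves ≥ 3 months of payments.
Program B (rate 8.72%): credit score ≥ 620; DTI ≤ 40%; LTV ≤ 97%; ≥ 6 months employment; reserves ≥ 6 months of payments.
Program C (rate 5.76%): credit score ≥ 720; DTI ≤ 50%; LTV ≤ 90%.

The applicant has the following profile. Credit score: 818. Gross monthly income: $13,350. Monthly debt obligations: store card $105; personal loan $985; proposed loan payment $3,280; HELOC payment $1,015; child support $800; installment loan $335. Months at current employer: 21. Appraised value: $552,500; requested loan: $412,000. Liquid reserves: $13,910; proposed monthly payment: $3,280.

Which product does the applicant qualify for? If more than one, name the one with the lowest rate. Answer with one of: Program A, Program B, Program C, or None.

Program C

Total debts = (105 + 985 + 3,280 + 1,015 + 800 + 335) = 6,520; DTI = 6,520/13,350 = 48.8%.
LTV = 412,000/552,500 = 74.6%.
Reserves = 13,910/3,280 = 4.2 months.
Program A: score 818 ≥ 600; DTI 48.8% ≤ 50%; LTV 74.6% ≤ 97%; employment 21 ≥ 18 mo; reserves 4.2 ≥ 3 mo → qualifies.
Program B: score 818 ≥ 620; DTI 48.8% > 40%; LTV 74.6% ≤ 97%; employment 21 ≥ 6 mo; reserves 4.2 < 6 mo → does not qualify.
Program C: score 818 ≥ 720; DTI 48.8% ≤ 50%; LTV 74.6% ≤ 90% → qualifies.
Qualifying: Program A, Program C. Lowest rate is 5.76% → Program C.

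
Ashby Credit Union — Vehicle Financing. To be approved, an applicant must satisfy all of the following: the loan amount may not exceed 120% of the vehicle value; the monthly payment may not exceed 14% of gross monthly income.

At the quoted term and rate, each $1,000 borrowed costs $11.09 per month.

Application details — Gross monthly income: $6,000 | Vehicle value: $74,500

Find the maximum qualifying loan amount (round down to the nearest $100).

$75,700

Payment cap: 14% × $6,000 = $840/month.
At $11.09 per $1,000, that supports 840/11.09 × 1,000 ≈ $75,743 → $75,700.
LTV cap: 120% × $74,500 = $89,400 → $89,400.
Binding constraint: payment-to-income.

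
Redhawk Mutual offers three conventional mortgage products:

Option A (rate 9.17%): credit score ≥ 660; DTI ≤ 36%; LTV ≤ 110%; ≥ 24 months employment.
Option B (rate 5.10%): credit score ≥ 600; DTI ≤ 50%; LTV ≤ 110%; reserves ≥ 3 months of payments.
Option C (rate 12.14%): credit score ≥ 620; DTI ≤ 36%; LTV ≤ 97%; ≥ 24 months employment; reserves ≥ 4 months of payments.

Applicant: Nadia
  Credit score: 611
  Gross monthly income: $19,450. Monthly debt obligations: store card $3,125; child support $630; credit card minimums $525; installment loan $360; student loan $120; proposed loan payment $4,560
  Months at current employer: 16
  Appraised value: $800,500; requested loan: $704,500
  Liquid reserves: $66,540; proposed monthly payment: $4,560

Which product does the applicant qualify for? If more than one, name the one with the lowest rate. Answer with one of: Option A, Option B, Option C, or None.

Option B

Total debts = (3,125 + 630 + 525 + 360 + 120 + 4,560) = 9,320; DTI = 9,320/19,450 = 47.9%.
LTV = 704,500/800,500 = 88%.
Reserves = 66,540/4,560 = 14.6 months.
Option A: score 611 < 660; DTI 47.9% > 36%; LTV 88% ≤ 110%; employment 16 < 24 mo → does not qualify.
Option B: score 611 ≥ 600; DTI 47.9% ≤ 50%; LTV 88% ≤ 110%; reserves 14.6 ≥ 3 mo → qualifies.
Option C: score 611 < 620; DTI 47.9% > 36%; LTV 88% ≤ 97%; employment 16 < 24 mo; reserves 14.6 ≥ 4 mo → does not qualify.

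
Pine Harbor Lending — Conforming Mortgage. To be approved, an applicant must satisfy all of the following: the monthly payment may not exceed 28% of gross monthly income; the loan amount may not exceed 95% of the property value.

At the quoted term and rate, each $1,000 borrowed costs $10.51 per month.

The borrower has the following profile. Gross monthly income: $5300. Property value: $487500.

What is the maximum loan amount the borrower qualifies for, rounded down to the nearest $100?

$141,100

Payment cap: 28% × $5,300 = $1,484/month.
At $10.51 per $1,000, that supports 1,484/10.51 × 1,000 ≈ $141,198 → $141,100.
LTV cap: 95% × $487,500 = $463,125 → $463,100.
Binding constraint: payment-to-income.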